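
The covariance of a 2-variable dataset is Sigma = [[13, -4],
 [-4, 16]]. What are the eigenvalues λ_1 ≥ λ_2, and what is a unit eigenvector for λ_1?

Step 1 — characteristic polynomial of 2×2 Sigma:
  det(Sigma - λI) = λ² - trace · λ + det = 0.
  trace = 13 + 16 = 29, det = 13·16 - (-4)² = 192.
Step 2 — discriminant:
  Δ = trace² - 4·det = 841 - 768 = 73.
Step 3 — eigenvalues:
  λ = (trace ± √Δ)/2 = (29 ± 8.544)/2,
  λ_1 = 18.772,  λ_2 = 10.228.

Step 4 — unit eigenvector for λ_1: solve (Sigma - λ_1 I)v = 0. First row:
  (13 - 18.772)·v_x + (-4)·v_y = 0, i.e. (-5.772)·v_x + (-4)·v_y = 0,
  so v ∝ (b, λ_1 - a) = (-4, 5.772); multiply by -1 so the first entry is positive: u = (4, -5.772).
  ||u|| = √((4)² + (-5.772)²) = √(49.316) ≈ 7.0225,
  v_1 = u/||u|| ≈ (0.5696, -0.8219) (||v_1|| = 1).

λ_1 = 18.772,  λ_2 = 10.228;  v_1 ≈ (0.5696, -0.8219)


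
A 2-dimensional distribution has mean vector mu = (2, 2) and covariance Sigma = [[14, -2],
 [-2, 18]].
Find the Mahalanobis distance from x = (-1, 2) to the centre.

Step 1 — centre the observation: (x - mu) = (-3, 0).

Step 2 — invert Sigma. det(Sigma) = 14·18 - (-2)² = 248.
  Sigma^{-1} = (1/det) · [[d, -b], [-b, a]] = [[0.0726, 0.0081],
 [0.0081, 0.0565]].

Step 3 — form the quadratic (x - mu)^T · Sigma^{-1} · (x - mu):
  Sigma^{-1} · (x - mu) = (-0.2177, -0.0242).
  (x - mu)^T · [Sigma^{-1} · (x - mu)] = (-3)·(-0.2177) + (0)·(-0.0242) = 0.6532.

Step 4 — take square root: d = √(0.6532) ≈ 0.8082.

d(x, mu) = √(0.6532) ≈ 0.8082


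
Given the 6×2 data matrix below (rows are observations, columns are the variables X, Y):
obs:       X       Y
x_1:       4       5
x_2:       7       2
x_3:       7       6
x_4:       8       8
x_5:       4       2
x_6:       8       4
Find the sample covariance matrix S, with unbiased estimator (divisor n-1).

Step 1 — column means:
  mean(X) = (4 + 7 + 7 + 8 + 4 + 8) / 6 = 38/6 = 6.3333
  mean(Y) = (5 + 2 + 6 + 8 + 2 + 4) / 6 = 27/6 = 4.5

Step 2 — sample covariance S[i,j] = (1/(n-1)) · Σ_k (x_{k,i} - mean_i) · (x_{k,j} - mean_j), with n-1 = 5.
  S[X,X] = ((-2.3333)·(-2.3333) + (0.6667)·(0.6667) + (0.6667)·(0.6667) + (1.6667)·(1.6667) + (-2.3333)·(-2.3333) + (1.6667)·(1.6667)) / 5 = 17.3333/5 = 3.4667
  S[X,Y] = ((-2.3333)·(0.5) + (0.6667)·(-2.5) + (0.6667)·(1.5) + (1.6667)·(3.5) + (-2.3333)·(-2.5) + (1.6667)·(-0.5)) / 5 = 9/5 = 1.8
  S[Y,Y] = ((0.5)·(0.5) + (-2.5)·(-2.5) + (1.5)·(1.5) + (3.5)·(3.5) + (-2.5)·(-2.5) + (-0.5)·(-0.5)) / 5 = 27.5/5 = 5.5

S is symmetric (S[j,i] = S[i,j]). Assembling:

S = [[3.4667, 1.8],
 [1.8, 5.5]]


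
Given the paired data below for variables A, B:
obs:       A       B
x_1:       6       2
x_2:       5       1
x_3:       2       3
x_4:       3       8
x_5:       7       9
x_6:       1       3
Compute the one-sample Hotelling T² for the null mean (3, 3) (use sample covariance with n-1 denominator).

Step 1 — sample mean vector:
  mean(A) = (6 + 5 + 2 + 3 + 7 + 1) / 6 = 24/6 = 4
  mean(B) = (2 + 1 + 3 + 8 + 9 + 3) / 6 = 26/6 = 4.3333
  x̄ = (4, 4.3333),  deviation x̄ - mu_0 = (4, 4.3333) - (3, 3) = (1, 1.3333).

Step 2 — sample covariance matrix, S[i,j] = (1/(n-1)) · Σ_k (x_{k,i} - mean_i) · (x_{k,j} - mean_j), divisor n-1 = 5:
  S[A,A] = ((2)·(2) + (1)·(1) + (-2)·(-2) + (-1)·(-1) + (3)·(3) + (-3)·(-3)) / 5 = 28/5 = 5.6
  S[A,B] = ((2)·(-2.3333) + (1)·(-3.3333) + (-2)·(-1.3333) + (-1)·(3.6667) + (3)·(4.6667) + (-3)·(-1.3333)) / 5 = 9/5 = 1.8
  S[B,B] = ((-2.3333)·(-2.3333) + (-3.3333)·(-3.3333) + (-1.3333)·(-1.3333) + (3.6667)·(3.6667) + (4.6667)·(4.6667) + (-1.3333)·(-1.3333)) / 5 = 55.3333/5 = 11.0667
  S = [[5.6, 1.8],
 [1.8, 11.0667]].

Step 3 — invert S. det(S) = 5.6·11.0667 - (1.8)² = 58.7333.
  S^{-1} = (1/det) · [[d, -b], [-b, a]] = [[0.1884, -0.0306],
 [-0.0306, 0.0953]].

Step 4 — quadratic form (x̄ - mu_0)^T · S^{-1} · (x̄ - mu_0):
  S^{-1} · (x̄ - mu_0) = (0.1476, 0.0965),
  (x̄ - mu_0)^T · [...] = (1)·(0.1476) + (1.3333)·(0.0965) = 0.2762.

Step 5 — scale by n: T² = 6 · 0.2762 = 1.6572.

T² ≈ 1.6572


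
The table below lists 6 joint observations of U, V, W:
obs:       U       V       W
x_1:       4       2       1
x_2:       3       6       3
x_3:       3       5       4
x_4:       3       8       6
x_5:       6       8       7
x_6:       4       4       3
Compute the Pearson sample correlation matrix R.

Step 1 — column means:
  mean(U) = (4 + 3 + 3 + 3 + 6 + 4) / 6 = 23/6 = 3.8333
  mean(V) = (2 + 6 + 5 + 8 + 8 + 4) / 6 = 33/6 = 5.5
  mean(W) = (1 + 3 + 4 + 6 + 7 + 3) / 6 = 24/6 = 4

Step 2 — sample variances and covariances s[i,j] = (1/(n-1)) · Σ_k (x_{k,i} - mean_i) · (x_{k,j} - mean_j), with n-1 = 5:
  s[U,U] = ((0.1667)·(0.1667) + (-0.8333)·(-0.8333) + (-0.8333)·(-0.8333) + (-0.8333)·(-0.8333) + (2.1667)·(2.1667) + (0.1667)·(0.1667)) / 5 = 6.8333/5 = 1.3667
  s[U,V] = ((0.1667)·(-3.5) + (-0.8333)·(0.5) + (-0.8333)·(-0.5) + (-0.8333)·(2.5) + (2.1667)·(2.5) + (0.1667)·(-1.5)) / 5 = 2.5/5 = 0.5
  s[U,W] = ((0.1667)·(-3) + (-0.8333)·(-1) + (-0.8333)·(0) + (-0.8333)·(2) + (2.1667)·(3) + (0.1667)·(-1)) / 5 = 5/5 = 1
  s[V,V] = ((-3.5)·(-3.5) + (0.5)·(0.5) + (-0.5)·(-0.5) + (2.5)·(2.5) + (2.5)·(2.5) + (-1.5)·(-1.5)) / 5 = 27.5/5 = 5.5
  s[V,W] = ((-3.5)·(-3) + (0.5)·(-1) + (-0.5)·(0) + (2.5)·(2) + (2.5)·(3) + (-1.5)·(-1)) / 5 = 24/5 = 4.8
  s[W,W] = ((-3)·(-3) + (-1)·(-1) + (0)·(0) + (2)·(2) + (3)·(3) + (-1)·(-1)) / 5 = 24/5 = 4.8
  Sample standard deviations s_i = √(s[i,i]):
  s(U) = √(1.3667) = 1.169
  s(V) = √(5.5) = 2.3452
  s(W) = √(4.8) = 2.1909

Step 3 — r_{ij} = s_{ij} / (s_i · s_j):
  r[U,U] = 1 (diagonal).
  r[U,V] = 0.5 / (1.169 · 2.3452) = 0.5 / 2.7417 = 0.1824
  r[U,W] = 1 / (1.169 · 2.1909) = 1 / 2.5612 = 0.3904
  r[V,V] = 1 (diagonal).
  r[V,W] = 4.8 / (2.3452 · 2.1909) = 4.8 / 5.1381 = 0.9342
  r[W,W] = 1 (diagonal).

R is symmetric with unit diagonal. Assembling:

R = [[1, 0.1824, 0.3904],
 [0.1824, 1, 0.9342],
 [0.3904, 0.9342, 1]]


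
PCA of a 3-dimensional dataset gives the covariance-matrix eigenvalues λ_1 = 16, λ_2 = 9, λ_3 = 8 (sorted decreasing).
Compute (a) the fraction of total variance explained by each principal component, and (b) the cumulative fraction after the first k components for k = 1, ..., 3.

Step 1 — total variance = trace(Sigma) = Σ λ_i = 16 + 9 + 8 = 33.

Step 2 — fraction explained by component i = λ_i / Σ λ:
  PC1: 16/33 = 0.4848
  PC2: 9/33 = 0.2727
  PC3: 8/33 = 0.2424

Step 3 — cumulative fraction after k components = (λ_1 + ... + λ_k) / Σ λ:
  k = 1: 16/33 = 0.4848
  k = 2: (16 + 9)/33 = 25/33 = 0.7576
  k = 3: (16 + 9 + 8)/33 = 33/33 = 1

Summary (fraction, with percent):

explained: PC1 0.4848 (48.48%), PC2 0.2727 (27.27%), PC3 0.2424 (24.24%);  cumulative: 0.4848, 0.7576, 1


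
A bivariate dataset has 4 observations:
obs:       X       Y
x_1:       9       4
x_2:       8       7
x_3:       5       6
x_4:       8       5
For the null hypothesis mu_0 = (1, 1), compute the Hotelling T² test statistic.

Step 1 — sample mean vector:
  mean(X) = (9 + 8 + 5 + 8) / 4 = 30/4 = 7.5
  mean(Y) = (4 + 7 + 6 + 5) / 4 = 22/4 = 5.5
  x̄ = (7.5, 5.5),  deviation x̄ - mu_0 = (7.5, 5.5) - (1, 1) = (6.5, 4.5).

Step 2 — sample covariance matrix, S[i,j] = (1/(n-1)) · Σ_k (x_{k,i} - mean_i) · (x_{k,j} - mean_j), divisor n-1 = 3:
  S[X,X] = ((1.5)·(1.5) + (0.5)·(0.5) + (-2.5)·(-2.5) + (0.5)·(0.5)) / 3 = 9/3 = 3
  S[X,Y] = ((1.5)·(-1.5) + (0.5)·(1.5) + (-2.5)·(0.5) + (0.5)·(-0.5)) / 3 = -3/3 = -1
  S[Y,Y] = ((-1.5)·(-1.5) + (1.5)·(1.5) + (0.5)·(0.5) + (-0.5)·(-0.5)) / 3 = 5/3 = 1.6667
  S = [[3, -1],
 [-1, 1.6667]].

Step 3 — invert S. det(S) = 3·1.6667 - (-1)² = 4.
  S^{-1} = (1/det) · [[d, -b], [-b, a]] = [[0.4167, 0.25],
 [0.25, 0.75]].

Step 4 — quadratic form (x̄ - mu_0)^T · S^{-1} · (x̄ - mu_0):
  S^{-1} · (x̄ - mu_0) = (3.8333, 5),
  (x̄ - mu_0)^T · [...] = (6.5)·(3.8333) + (4.5)·(5) = 47.4167.

Step 5 — scale by n: T² = 4 · 47.4167 = 189.6667.

T² ≈ 189.6667


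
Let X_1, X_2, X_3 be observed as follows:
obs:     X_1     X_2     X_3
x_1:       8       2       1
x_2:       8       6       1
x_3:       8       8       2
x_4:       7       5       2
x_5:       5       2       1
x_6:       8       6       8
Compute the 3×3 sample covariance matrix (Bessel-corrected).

Step 1 — column means:
  mean(X_1) = (8 + 8 + 8 + 7 + 5 + 8) / 6 = 44/6 = 7.3333
  mean(X_2) = (2 + 6 + 8 + 5 + 2 + 6) / 6 = 29/6 = 4.8333
  mean(X_3) = (1 + 1 + 2 + 2 + 1 + 8) / 6 = 15/6 = 2.5

Step 2 — sample covariance S[i,j] = (1/(n-1)) · Σ_k (x_{k,i} - mean_i) · (x_{k,j} - mean_j), with n-1 = 5.
  S[X_1,X_1] = ((0.6667)·(0.6667) + (0.6667)·(0.6667) + (0.6667)·(0.6667) + (-0.3333)·(-0.3333) + (-2.3333)·(-2.3333) + (0.6667)·(0.6667)) / 5 = 7.3333/5 = 1.4667
  S[X_1,X_2] = ((0.6667)·(-2.8333) + (0.6667)·(1.1667) + (0.6667)·(3.1667) + (-0.3333)·(0.1667) + (-2.3333)·(-2.8333) + (0.6667)·(1.1667)) / 5 = 8.3333/5 = 1.6667
  S[X_1,X_3] = ((0.6667)·(-1.5) + (0.6667)·(-1.5) + (0.6667)·(-0.5) + (-0.3333)·(-0.5) + (-2.3333)·(-1.5) + (0.6667)·(5.5)) / 5 = 5/5 = 1
  S[X_2,X_2] = ((-2.8333)·(-2.8333) + (1.1667)·(1.1667) + (3.1667)·(3.1667) + (0.1667)·(0.1667) + (-2.8333)·(-2.8333) + (1.1667)·(1.1667)) / 5 = 28.8333/5 = 5.7667
  S[X_2,X_3] = ((-2.8333)·(-1.5) + (1.1667)·(-1.5) + (3.1667)·(-0.5) + (0.1667)·(-0.5) + (-2.8333)·(-1.5) + (1.1667)·(5.5)) / 5 = 11.5/5 = 2.3
  S[X_3,X_3] = ((-1.5)·(-1.5) + (-1.5)·(-1.5) + (-0.5)·(-0.5) + (-0.5)·(-0.5) + (-1.5)·(-1.5) + (5.5)·(5.5)) / 5 = 37.5/5 = 7.5

S is symmetric (S[j,i] = S[i,j]). Assembling:

S = [[1.4667, 1.6667, 1],
 [1.6667, 5.7667, 2.3],
 [1, 2.3, 7.5]]


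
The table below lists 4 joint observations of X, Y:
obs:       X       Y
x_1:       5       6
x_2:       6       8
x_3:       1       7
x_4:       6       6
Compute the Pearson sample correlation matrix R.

Step 1 — column means:
  mean(X) = (5 + 6 + 1 + 6) / 4 = 18/4 = 4.5
  mean(Y) = (6 + 8 + 7 + 6) / 4 = 27/4 = 6.75

Step 2 — sample variances and covariances s[i,j] = (1/(n-1)) · Σ_k (x_{k,i} - mean_i) · (x_{k,j} - mean_j), with n-1 = 3:
  s[X,X] = ((0.5)·(0.5) + (1.5)·(1.5) + (-3.5)·(-3.5) + (1.5)·(1.5)) / 3 = 17/3 = 5.6667
  s[X,Y] = ((0.5)·(-0.75) + (1.5)·(1.25) + (-3.5)·(0.25) + (1.5)·(-0.75)) / 3 = -0.5/3 = -0.1667
  s[Y,Y] = ((-0.75)·(-0.75) + (1.25)·(1.25) + (0.25)·(0.25) + (-0.75)·(-0.75)) / 3 = 2.75/3 = 0.9167
  Sample standard deviations s_i = √(s[i,i]):
  s(X) = √(5.6667) = 2.3805
  s(Y) = √(0.9167) = 0.9574

Step 3 — r_{ij} = s_{ij} / (s_i · s_j):
  r[X,X] = 1 (diagonal).
  r[X,Y] = -0.1667 / (2.3805 · 0.9574) = -0.1667 / 2.2791 = -0.0731
  r[Y,Y] = 1 (diagonal).

R is symmetric with unit diagonal. Assembling:

R = [[1, -0.0731],
 [-0.0731, 1]]


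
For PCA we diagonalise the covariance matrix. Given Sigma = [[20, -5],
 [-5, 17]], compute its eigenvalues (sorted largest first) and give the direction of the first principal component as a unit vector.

Step 1 — characteristic polynomial of 2×2 Sigma:
  det(Sigma - λI) = λ² - trace · λ + det = 0.
  trace = 20 + 17 = 37, det = 20·17 - (-5)² = 315.
Step 2 — discriminant:
  Δ = trace² - 4·det = 1369 - 1260 = 109.
Step 3 — eigenvalues:
  λ = (trace ± √Δ)/2 = (37 ± 10.4403)/2,
  λ_1 = 23.7202,  λ_2 = 13.2798.

Step 4 — unit eigenvector for λ_1: solve (Sigma - λ_1 I)v = 0. First row:
  (20 - 23.7202)·v_x + (-5)·v_y = 0, i.e. (-3.7202)·v_x + (-5)·v_y = 0,
  so v ∝ (b, λ_1 - a) = (-5, 3.7202); multiply by -1 so the first entry is positive: u = (5, -3.7202).
  ||u|| = √((5)² + (-3.7202)²) = √(38.8395) ≈ 6.2321,
  v_1 = u/||u|| ≈ (0.8023, -0.5969) (||v_1|| = 1).

λ_1 = 23.7202,  λ_2 = 13.2798;  v_1 ≈ (0.8023, -0.5969)


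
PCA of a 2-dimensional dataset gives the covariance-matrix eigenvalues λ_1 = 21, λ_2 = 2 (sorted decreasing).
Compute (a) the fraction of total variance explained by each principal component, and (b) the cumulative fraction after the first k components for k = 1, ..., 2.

Step 1 — total variance = trace(Sigma) = Σ λ_i = 21 + 2 = 23.

Step 2 — fraction explained by component i = λ_i / Σ λ:
  PC1: 21/23 = 0.913
  PC2: 2/23 = 0.087

Step 3 — cumulative fraction after k components = (λ_1 + ... + λ_k) / Σ λ:
  k = 1: 21/23 = 0.913
  k = 2: (21 + 2)/23 = 23/23 = 1

Summary (fraction, with percent):

explained: PC1 0.913 (91.3%), PC2 0.087 (8.7%);  cumulative: 0.913, 1


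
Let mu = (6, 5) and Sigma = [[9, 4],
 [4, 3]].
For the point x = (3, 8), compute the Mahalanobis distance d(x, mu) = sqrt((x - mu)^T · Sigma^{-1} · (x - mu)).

Step 1 — centre the observation: (x - mu) = (-3, 3).

Step 2 — invert Sigma. det(Sigma) = 9·3 - (4)² = 11.
  Sigma^{-1} = (1/det) · [[d, -b], [-b, a]] = [[0.2727, -0.3636],
 [-0.3636, 0.8182]].

Step 3 — form the quadratic (x - mu)^T · Sigma^{-1} · (x - mu):
  Sigma^{-1} · (x - mu) = (-1.9091, 3.5455).
  (x - mu)^T · [Sigma^{-1} · (x - mu)] = (-3)·(-1.9091) + (3)·(3.5455) = 16.3636.

Step 4 — take square root: d = √(16.3636) ≈ 4.0452.

d(x, mu) = √(16.3636) ≈ 4.0452


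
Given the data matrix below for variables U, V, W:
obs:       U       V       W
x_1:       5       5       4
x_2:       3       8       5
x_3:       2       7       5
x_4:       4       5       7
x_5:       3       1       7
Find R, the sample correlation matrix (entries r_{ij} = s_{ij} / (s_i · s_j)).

Step 1 — column means:
  mean(U) = (5 + 3 + 2 + 4 + 3) / 5 = 17/5 = 3.4
  mean(V) = (5 + 8 + 7 + 5 + 1) / 5 = 26/5 = 5.2
  mean(W) = (4 + 5 + 5 + 7 + 7) / 5 = 28/5 = 5.6

Step 2 — sample variances and covariances s[i,j] = (1/(n-1)) · Σ_k (x_{k,i} - mean_i) · (x_{k,j} - mean_j), with n-1 = 4:
  s[U,U] = ((1.6)·(1.6) + (-0.4)·(-0.4) + (-1.4)·(-1.4) + (0.6)·(0.6) + (-0.4)·(-0.4)) / 4 = 5.2/4 = 1.3
  s[U,V] = ((1.6)·(-0.2) + (-0.4)·(2.8) + (-1.4)·(1.8) + (0.6)·(-0.2) + (-0.4)·(-4.2)) / 4 = -2.4/4 = -0.6
  s[U,W] = ((1.6)·(-1.6) + (-0.4)·(-0.6) + (-1.4)·(-0.6) + (0.6)·(1.4) + (-0.4)·(1.4)) / 4 = -1.2/4 = -0.3
  s[V,V] = ((-0.2)·(-0.2) + (2.8)·(2.8) + (1.8)·(1.8) + (-0.2)·(-0.2) + (-4.2)·(-4.2)) / 4 = 28.8/4 = 7.2
  s[V,W] = ((-0.2)·(-1.6) + (2.8)·(-0.6) + (1.8)·(-0.6) + (-0.2)·(1.4) + (-4.2)·(1.4)) / 4 = -8.6/4 = -2.15
  s[W,W] = ((-1.6)·(-1.6) + (-0.6)·(-0.6) + (-0.6)·(-0.6) + (1.4)·(1.4) + (1.4)·(1.4)) / 4 = 7.2/4 = 1.8
  Sample standard deviations s_i = √(s[i,i]):
  s(U) = √(1.3) = 1.1402
  s(V) = √(7.2) = 2.6833
  s(W) = √(1.8) = 1.3416

Step 3 — r_{ij} = s_{ij} / (s_i · s_j):
  r[U,U] = 1 (diagonal).
  r[U,V] = -0.6 / (1.1402 · 2.6833) = -0.6 / 3.0594 = -0.1961
  r[U,W] = -0.3 / (1.1402 · 1.3416) = -0.3 / 1.5297 = -0.1961
  r[V,V] = 1 (diagonal).
  r[V,W] = -2.15 / (2.6833 · 1.3416) = -2.15 / 3.6 = -0.5972
  r[W,W] = 1 (diagonal).

R is symmetric with unit diagonal. Assembling:

R = [[1, -0.1961, -0.1961],
 [-0.1961, 1, -0.5972],
 [-0.1961, -0.5972, 1]]


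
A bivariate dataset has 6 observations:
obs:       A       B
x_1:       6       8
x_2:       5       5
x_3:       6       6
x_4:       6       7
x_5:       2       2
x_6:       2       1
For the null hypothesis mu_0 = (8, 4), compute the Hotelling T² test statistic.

Step 1 — sample mean vector:
  mean(A) = (6 + 5 + 6 + 6 + 2 + 2) / 6 = 27/6 = 4.5
  mean(B) = (8 + 5 + 6 + 7 + 2 + 1) / 6 = 29/6 = 4.8333
  x̄ = (4.5, 4.8333),  deviation x̄ - mu_0 = (4.5, 4.8333) - (8, 4) = (-3.5, 0.8333).

Step 2 — sample covariance matrix, S[i,j] = (1/(n-1)) · Σ_k (x_{k,i} - mean_i) · (x_{k,j} - mean_j), divisor n-1 = 5:
  S[A,A] = ((1.5)·(1.5) + (0.5)·(0.5) + (1.5)·(1.5) + (1.5)·(1.5) + (-2.5)·(-2.5) + (-2.5)·(-2.5)) / 5 = 19.5/5 = 3.9
  S[A,B] = ((1.5)·(3.1667) + (0.5)·(0.1667) + (1.5)·(1.1667) + (1.5)·(2.1667) + (-2.5)·(-2.8333) + (-2.5)·(-3.8333)) / 5 = 26.5/5 = 5.3
  S[B,B] = ((3.1667)·(3.1667) + (0.1667)·(0.1667) + (1.1667)·(1.1667) + (2.1667)·(2.1667) + (-2.8333)·(-2.8333) + (-3.8333)·(-3.8333)) / 5 = 38.8333/5 = 7.7667
  S = [[3.9, 5.3],
 [5.3, 7.7667]].

Step 3 — invert S. det(S) = 3.9·7.7667 - (5.3)² = 2.2.
  S^{-1} = (1/det) · [[d, -b], [-b, a]] = [[3.5303, -2.4091],
 [-2.4091, 1.7727]].

Step 4 — quadratic form (x̄ - mu_0)^T · S^{-1} · (x̄ - mu_0):
  S^{-1} · (x̄ - mu_0) = (-14.3636, 9.9091),
  (x̄ - mu_0)^T · [...] = (-3.5)·(-14.3636) + (0.8333)·(9.9091) = 58.5303.

Step 5 — scale by n: T² = 6 · 58.5303 = 351.1818.

T² ≈ 351.1818


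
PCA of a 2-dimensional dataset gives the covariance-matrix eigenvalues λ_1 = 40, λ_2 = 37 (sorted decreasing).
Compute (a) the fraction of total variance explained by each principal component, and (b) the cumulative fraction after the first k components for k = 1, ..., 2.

Step 1 — total variance = trace(Sigma) = Σ λ_i = 40 + 37 = 77.

Step 2 — fraction explained by component i = λ_i / Σ λ:
  PC1: 40/77 = 0.5195
  PC2: 37/77 = 0.4805

Step 3 — cumulative fraction after k components = (λ_1 + ... + λ_k) / Σ λ:
  k = 1: 40/77 = 0.5195
  k = 2: (40 + 37)/77 = 77/77 = 1

Summary (fraction, with percent):

explained: PC1 0.5195 (51.95%), PC2 0.4805 (48.05%);  cumulative: 0.5195, 1


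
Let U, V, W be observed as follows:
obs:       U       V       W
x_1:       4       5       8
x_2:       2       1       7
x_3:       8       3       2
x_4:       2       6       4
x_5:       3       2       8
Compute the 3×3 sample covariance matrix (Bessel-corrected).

Step 1 — column means:
  mean(U) = (4 + 2 + 8 + 2 + 3) / 5 = 19/5 = 3.8
  mean(V) = (5 + 1 + 3 + 6 + 2) / 5 = 17/5 = 3.4
  mean(W) = (8 + 7 + 2 + 4 + 8) / 5 = 29/5 = 5.8

Step 2 — sample covariance S[i,j] = (1/(n-1)) · Σ_k (x_{k,i} - mean_i) · (x_{k,j} - mean_j), with n-1 = 4.
  S[U,U] = ((0.2)·(0.2) + (-1.8)·(-1.8) + (4.2)·(4.2) + (-1.8)·(-1.8) + (-0.8)·(-0.8)) / 4 = 24.8/4 = 6.2
  S[U,V] = ((0.2)·(1.6) + (-1.8)·(-2.4) + (4.2)·(-0.4) + (-1.8)·(2.6) + (-0.8)·(-1.4)) / 4 = -0.6/4 = -0.15
  S[U,W] = ((0.2)·(2.2) + (-1.8)·(1.2) + (4.2)·(-3.8) + (-1.8)·(-1.8) + (-0.8)·(2.2)) / 4 = -16.2/4 = -4.05
  S[V,V] = ((1.6)·(1.6) + (-2.4)·(-2.4) + (-0.4)·(-0.4) + (2.6)·(2.6) + (-1.4)·(-1.4)) / 4 = 17.2/4 = 4.3
  S[V,W] = ((1.6)·(2.2) + (-2.4)·(1.2) + (-0.4)·(-3.8) + (2.6)·(-1.8) + (-1.4)·(2.2)) / 4 = -5.6/4 = -1.4
  S[W,W] = ((2.2)·(2.2) + (1.2)·(1.2) + (-3.8)·(-3.8) + (-1.8)·(-1.8) + (2.2)·(2.2)) / 4 = 28.8/4 = 7.2

S is symmetric (S[j,i] = S[i,j]). Assembling:

S = [[6.2, -0.15, -4.05],
 [-0.15, 4.3, -1.4],
 [-4.05, -1.4, 7.2]]


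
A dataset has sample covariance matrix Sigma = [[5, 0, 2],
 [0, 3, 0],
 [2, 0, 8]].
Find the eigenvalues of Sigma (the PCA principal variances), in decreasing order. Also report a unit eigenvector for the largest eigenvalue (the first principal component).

Step 1 — characteristic polynomial p(λ) = det(λI - Sigma) = λ³ - tr·λ² + c_1·λ - det, where tr = trace, c_1 = sum of the principal 2×2 minors, det = det(Sigma):
  tr = 5 + 3 + 8 = 16,
  c_1 = (5·3 - (0)²) + (5·8 - (2)²) + (3·8 - (0)²) = 15 + 36 + 24 = 75,
  det = 5·(3·8 - (0)²) - (0)·((0)·8 - (0)·(2)) + (2)·((0)·(0) - 3·(2)) = 5·(24) - (0)·(0) + (2)·(-6) = 108.
  So p(λ) = λ³ - 16λ² + 75λ - 108.
Step 2 — look for an integer root (rational root theorem: any rational root is an integer divisor of 108). Testing λ = 3:
  p(3) = 27 - 144 + 225 - 108 = 0  ✓
  Dividing out (λ - 3): p(λ) = (λ - 3)(λ² - 13λ + 36).
Step 3 — remaining eigenvalues from the quadratic λ² - 13λ + 36 = 0:
  Δ = 13² - 4·36 = 169 - 144 = 25,  λ = (13 ± √25)/2 = (13 ± 5)/2 = 9 or 4.
  Sorted: λ_1 = 9,  λ_2 = 4,  λ_3 = 3  (check: sum = 16 = tr ✓).

Step 4 — unit eigenvector for λ_1 = 9: v spans the null space of (Sigma - λ_1 I), whose rows are
  r_1 = (-4, 0, 2),  r_2 = (0, -6, 0),  r_3 = (2, 0, -1).
  v is orthogonal to every row, so take v ∝ r_1 × r_2 = ((0)·(0) - (2)·(-6), (2)·(0) - (-4)·(0), (-4)·(-6) - (0)·(0)) = (12, 0, 24).
  Rescale (divide by 12): u = (1, 0, 2).
  ||u|| = √((1)² + (0)² + (2)²) = √(5) ≈ 2.2361,  v_1 = u/||u|| ≈ (0.4472, 0, 0.8944) (||v_1|| = 1).

λ_1 = 9,  λ_2 = 4,  λ_3 = 3;  v_1 ≈ (0.4472, 0, 0.8944)


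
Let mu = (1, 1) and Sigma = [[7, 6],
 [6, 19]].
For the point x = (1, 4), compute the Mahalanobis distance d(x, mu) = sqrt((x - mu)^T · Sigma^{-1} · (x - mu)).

Step 1 — centre the observation: (x - mu) = (0, 3).

Step 2 — invert Sigma. det(Sigma) = 7·19 - (6)² = 97.
  Sigma^{-1} = (1/det) · [[d, -b], [-b, a]] = [[0.1959, -0.0619],
 [-0.0619, 0.0722]].

Step 3 — form the quadratic (x - mu)^T · Sigma^{-1} · (x - mu):
  Sigma^{-1} · (x - mu) = (-0.1856, 0.2165).
  (x - mu)^T · [Sigma^{-1} · (x - mu)] = (0)·(-0.1856) + (3)·(0.2165) = 0.6495.

Step 4 — take square root: d = √(0.6495) ≈ 0.8059.

d(x, mu) = √(0.6495) ≈ 0.8059


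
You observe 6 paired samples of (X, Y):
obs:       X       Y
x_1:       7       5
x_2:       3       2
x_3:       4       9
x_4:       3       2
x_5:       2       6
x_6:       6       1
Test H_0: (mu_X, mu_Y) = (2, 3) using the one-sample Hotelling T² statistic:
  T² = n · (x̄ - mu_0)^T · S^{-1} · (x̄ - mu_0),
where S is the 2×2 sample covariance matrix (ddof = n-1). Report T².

Step 1 — sample mean vector:
  mean(X) = (7 + 3 + 4 + 3 + 2 + 6) / 6 = 25/6 = 4.1667
  mean(Y) = (5 + 2 + 9 + 2 + 6 + 1) / 6 = 25/6 = 4.1667
  x̄ = (4.1667, 4.1667),  deviation x̄ - mu_0 = (4.1667, 4.1667) - (2, 3) = (2.1667, 1.1667).

Step 2 — sample covariance matrix, S[i,j] = (1/(n-1)) · Σ_k (x_{k,i} - mean_i) · (x_{k,j} - mean_j), divisor n-1 = 5:
  S[X,X] = ((2.8333)·(2.8333) + (-1.1667)·(-1.1667) + (-0.1667)·(-0.1667) + (-1.1667)·(-1.1667) + (-2.1667)·(-2.1667) + (1.8333)·(1.8333)) / 5 = 18.8333/5 = 3.7667
  S[X,Y] = ((2.8333)·(0.8333) + (-1.1667)·(-2.1667) + (-0.1667)·(4.8333) + (-1.1667)·(-2.1667) + (-2.1667)·(1.8333) + (1.8333)·(-3.1667)) / 5 = -3.1667/5 = -0.6333
  S[Y,Y] = ((0.8333)·(0.8333) + (-2.1667)·(-2.1667) + (4.8333)·(4.8333) + (-2.1667)·(-2.1667) + (1.8333)·(1.8333) + (-3.1667)·(-3.1667)) / 5 = 46.8333/5 = 9.3667
  S = [[3.7667, -0.6333],
 [-0.6333, 9.3667]].

Step 3 — invert S. det(S) = 3.7667·9.3667 - (-0.6333)² = 34.88.
  S^{-1} = (1/det) · [[d, -b], [-b, a]] = [[0.2685, 0.0182],
 [0.0182, 0.108]].

Step 4 — quadratic form (x̄ - mu_0)^T · S^{-1} · (x̄ - mu_0):
  S^{-1} · (x̄ - mu_0) = (0.603, 0.1653),
  (x̄ - mu_0)^T · [...] = (2.1667)·(0.603) + (1.1667)·(0.1653) = 1.4994.

Step 5 — scale by n: T² = 6 · 1.4994 = 8.9966.

T² ≈ 8.9966


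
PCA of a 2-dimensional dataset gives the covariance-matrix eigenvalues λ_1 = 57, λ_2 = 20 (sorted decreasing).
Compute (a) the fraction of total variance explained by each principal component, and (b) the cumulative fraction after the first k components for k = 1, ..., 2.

Step 1 — total variance = trace(Sigma) = Σ λ_i = 57 + 20 = 77.

Step 2 — fraction explained by component i = λ_i / Σ λ:
  PC1: 57/77 = 0.7403
  PC2: 20/77 = 0.2597

Step 3 — cumulative fraction after k components = (λ_1 + ... + λ_k) / Σ λ:
  k = 1: 57/77 = 0.7403
  k = 2: (57 + 20)/77 = 77/77 = 1

Summary (fraction, with percent):

explained: PC1 0.7403 (74.03%), PC2 0.2597 (25.97%);  cumulative: 0.7403, 1


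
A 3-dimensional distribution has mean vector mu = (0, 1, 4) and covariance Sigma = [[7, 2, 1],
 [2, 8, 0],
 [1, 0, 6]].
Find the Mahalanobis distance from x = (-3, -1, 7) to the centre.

Step 1 — centre the observation: (x - mu) = (-3, -2, 3).

Step 2 — invert Sigma (cofactor / det for 3×3, or solve directly):
  Sigma^{-1} = [[0.1579, -0.0395, -0.0263],
 [-0.0395, 0.1349, 0.0066],
 [-0.0263, 0.0066, 0.1711]].

Step 3 — form the quadratic (x - mu)^T · Sigma^{-1} · (x - mu):
  Sigma^{-1} · (x - mu) = (-0.4737, -0.1316, 0.5789).
  (x - mu)^T · [Sigma^{-1} · (x - mu)] = (-3)·(-0.4737) + (-2)·(-0.1316) + (3)·(0.5789) = 3.4211.

Step 4 — take square root: d = √(3.4211) ≈ 1.8496.

d(x, mu) = √(3.4211) ≈ 1.8496


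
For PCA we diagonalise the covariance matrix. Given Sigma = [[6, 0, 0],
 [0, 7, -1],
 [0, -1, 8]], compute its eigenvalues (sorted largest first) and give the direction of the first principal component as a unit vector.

Step 1 — characteristic polynomial p(λ) = det(λI - Sigma) = λ³ - tr·λ² + c_1·λ - det, where tr = trace, c_1 = sum of the principal 2×2 minors, det = det(Sigma):
  tr = 6 + 7 + 8 = 21,
  c_1 = (6·7 - (0)²) + (6·8 - (0)²) + (7·8 - (-1)²) = 42 + 48 + 55 = 145,
  det = 6·(7·8 - (-1)²) - (0)·((0)·8 - (-1)·(0)) + (0)·((0)·(-1) - 7·(0)) = 6·(55) - (0)·(0) + (0)·(0) = 330.
  So p(λ) = λ³ - 21λ² + 145λ - 330.
Step 2 — look for an integer root (rational root theorem: any rational root is an integer divisor of 330). Testing λ = 6:
  p(6) = 216 - 756 + 870 - 330 = 0  ✓
  Dividing out (λ - 6): p(λ) = (λ - 6)(λ² - 15λ + 55).
Step 3 — remaining eigenvalues from the quadratic λ² - 15λ + 55 = 0:
  Δ = 15² - 4·55 = 225 - 220 = 5,  λ = (15 ± √5)/2 = (15 ± 2.2361)/2 ≈ 8.618 or 6.382.
  Sorted: λ_1 = 8.618,  λ_2 = 6.382,  λ_3 = 6  (check: sum = 21 = tr ✓).

Step 4 — unit eigenvector for λ_1 ≈ 8.618: v spans the null space of (Sigma - λ_1 I), whose rows are
  r_1 = (-2.618, 0, 0),  r_2 = (0, -1.618, -1),  r_3 = (0, -1, -0.618).
  v is orthogonal to every row, so take v ∝ r_1 × r_2 = ((0)·(-1) - (0)·(-1.618), (0)·(0) - (-2.618)·(-1), (-2.618)·(-1.618) - (0)·(0)) ≈ (0, -2.618, 4.2361).
  Rescale (multiply by -1 so the first nonzero entry is positive): u = (0, 2.618, -4.2361).
  ||u|| = √((0)² + (2.618)² + (-4.2361)²) = √(24.7984) ≈ 4.9798,  v_1 = u/||u|| ≈ (0, 0.5257, -0.8507) (||v_1|| = 1).

λ_1 = 8.618,  λ_2 = 6.382,  λ_3 = 6;  v_1 ≈ (0, 0.5257, -0.8507)


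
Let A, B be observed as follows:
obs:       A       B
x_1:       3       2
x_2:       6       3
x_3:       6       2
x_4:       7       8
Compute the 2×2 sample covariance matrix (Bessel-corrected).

Step 1 — column means:
  mean(A) = (3 + 6 + 6 + 7) / 4 = 22/4 = 5.5
  mean(B) = (2 + 3 + 2 + 8) / 4 = 15/4 = 3.75

Step 2 — sample covariance S[i,j] = (1/(n-1)) · Σ_k (x_{k,i} - mean_i) · (x_{k,j} - mean_j), with n-1 = 3.
  S[A,A] = ((-2.5)·(-2.5) + (0.5)·(0.5) + (0.5)·(0.5) + (1.5)·(1.5)) / 3 = 9/3 = 3
  S[A,B] = ((-2.5)·(-1.75) + (0.5)·(-0.75) + (0.5)·(-1.75) + (1.5)·(4.25)) / 3 = 9.5/3 = 3.1667
  S[B,B] = ((-1.75)·(-1.75) + (-0.75)·(-0.75) + (-1.75)·(-1.75) + (4.25)·(4.25)) / 3 = 24.75/3 = 8.25

S is symmetric (S[j,i] = S[i,j]). Assembling:

S = [[3, 3.1667],
 [3.1667, 8.25]]


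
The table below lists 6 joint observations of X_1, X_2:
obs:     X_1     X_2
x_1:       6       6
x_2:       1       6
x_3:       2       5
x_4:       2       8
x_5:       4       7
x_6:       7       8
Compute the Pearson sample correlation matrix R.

Step 1 — column means:
  mean(X_1) = (6 + 1 + 2 + 2 + 4 + 7) / 6 = 22/6 = 3.6667
  mean(X_2) = (6 + 6 + 5 + 8 + 7 + 8) / 6 = 40/6 = 6.6667

Step 2 — sample variances and covariances s[i,j] = (1/(n-1)) · Σ_k (x_{k,i} - mean_i) · (x_{k,j} - mean_j), with n-1 = 5:
  s[X_1,X_1] = ((2.3333)·(2.3333) + (-2.6667)·(-2.6667) + (-1.6667)·(-1.6667) + (-1.6667)·(-1.6667) + (0.3333)·(0.3333) + (3.3333)·(3.3333)) / 5 = 29.3333/5 = 5.8667
  s[X_1,X_2] = ((2.3333)·(-0.6667) + (-2.6667)·(-0.6667) + (-1.6667)·(-1.6667) + (-1.6667)·(1.3333) + (0.3333)·(0.3333) + (3.3333)·(1.3333)) / 5 = 5.3333/5 = 1.0667
  s[X_2,X_2] = ((-0.6667)·(-0.6667) + (-0.6667)·(-0.6667) + (-1.6667)·(-1.6667) + (1.3333)·(1.3333) + (0.3333)·(0.3333) + (1.3333)·(1.3333)) / 5 = 7.3333/5 = 1.4667
  Sample standard deviations s_i = √(s[i,i]):
  s(X_1) = √(5.8667) = 2.4221
  s(X_2) = √(1.4667) = 1.2111

Step 3 — r_{ij} = s_{ij} / (s_i · s_j):
  r[X_1,X_1] = 1 (diagonal).
  r[X_1,X_2] = 1.0667 / (2.4221 · 1.2111) = 1.0667 / 2.9333 = 0.3636
  r[X_2,X_2] = 1 (diagonal).

R is symmetric with unit diagonal. Assembling:

R = [[1, 0.3636],
 [0.3636, 1]]


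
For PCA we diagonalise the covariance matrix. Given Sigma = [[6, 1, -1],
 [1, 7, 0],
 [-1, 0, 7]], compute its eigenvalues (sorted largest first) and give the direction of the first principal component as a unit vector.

Step 1 — characteristic polynomial p(λ) = det(λI - Sigma) = λ³ - tr·λ² + c_1·λ - det, where tr = trace, c_1 = sum of the principal 2×2 minors, det = det(Sigma):
  tr = 6 + 7 + 7 = 20,
  c_1 = (6·7 - (1)²) + (6·7 - (-1)²) + (7·7 - (0)²) = 41 + 41 + 49 = 131,
  det = 6·(7·7 - (0)²) - (1)·((1)·7 - (0)·(-1)) + (-1)·((1)·(0) - 7·(-1)) = 6·(49) - (1)·(7) + (-1)·(7) = 280.
  So p(λ) = λ³ - 20λ² + 131λ - 280.
Step 2 — look for an integer root (rational root theorem: any rational root is an integer divisor of 280). Testing λ = 5:
  p(5) = 125 - 500 + 655 - 280 = 0  ✓
  Dividing out (λ - 5): p(λ) = (λ - 5)(λ² - 15λ + 56).
Step 3 — remaining eigenvalues from the quadratic λ² - 15λ + 56 = 0:
  Δ = 15² - 4·56 = 225 - 224 = 1,  λ = (15 ± √1)/2 = (15 ± 1)/2 = 8 or 7.
  Sorted: λ_1 = 8,  λ_2 = 7,  λ_3 = 5  (check: sum = 20 = tr ✓).

Step 4 — unit eigenvector for λ_1 = 8: v spans the null space of (Sigma - λ_1 I), whose rows are
  r_1 = (-2, 1, -1),  r_2 = (1, -1, 0),  r_3 = (-1, 0, -1).
  v is orthogonal to every row, so take v ∝ r_1 × r_2 = ((1)·(0) - (-1)·(-1), (-1)·(1) - (-2)·(0), (-2)·(-1) - (1)·(1)) = (-1, -1, 1).
  Rescale (multiply by -1 so the first nonzero entry is positive): u = (1, 1, -1).
  ||u|| = √((1)² + (1)² + (-1)²) = √(3) ≈ 1.7321,  v_1 = u/||u|| ≈ (0.5774, 0.5774, -0.5774) (||v_1|| = 1).

λ_1 = 8,  λ_2 = 7,  λ_3 = 5;  v_1 ≈ (0.5774, 0.5774, -0.5774)


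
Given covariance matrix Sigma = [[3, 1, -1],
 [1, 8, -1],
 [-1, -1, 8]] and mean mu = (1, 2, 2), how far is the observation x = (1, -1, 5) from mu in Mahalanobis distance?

Step 1 — centre the observation: (x - mu) = (0, -3, 3).

Step 2 — invert Sigma (cofactor / det for 3×3, or solve directly):
  Sigma^{-1} = [[0.36, -0.04, 0.04],
 [-0.04, 0.1314, 0.0114],
 [0.04, 0.0114, 0.1314]].

Step 3 — form the quadratic (x - mu)^T · Sigma^{-1} · (x - mu):
  Sigma^{-1} · (x - mu) = (0.24, -0.36, 0.36).
  (x - mu)^T · [Sigma^{-1} · (x - mu)] = (0)·(0.24) + (-3)·(-0.36) + (3)·(0.36) = 2.16.

Step 4 — take square root: d = √(2.16) ≈ 1.4697.

d(x, mu) = √(2.16) ≈ 1.4697


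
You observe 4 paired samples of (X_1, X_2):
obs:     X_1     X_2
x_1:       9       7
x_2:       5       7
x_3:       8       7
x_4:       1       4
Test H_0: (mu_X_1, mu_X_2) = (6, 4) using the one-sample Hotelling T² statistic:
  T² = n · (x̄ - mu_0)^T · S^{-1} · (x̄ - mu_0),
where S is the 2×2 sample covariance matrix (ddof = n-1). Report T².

Step 1 — sample mean vector:
  mean(X_1) = (9 + 5 + 8 + 1) / 4 = 23/4 = 5.75
  mean(X_2) = (7 + 7 + 7 + 4) / 4 = 25/4 = 6.25
  x̄ = (5.75, 6.25),  deviation x̄ - mu_0 = (5.75, 6.25) - (6, 4) = (-0.25, 2.25).

Step 2 — sample covariance matrix, S[i,j] = (1/(n-1)) · Σ_k (x_{k,i} - mean_i) · (x_{k,j} - mean_j), divisor n-1 = 3:
  S[X_1,X_1] = ((3.25)·(3.25) + (-0.75)·(-0.75) + (2.25)·(2.25) + (-4.75)·(-4.75)) / 3 = 38.75/3 = 12.9167
  S[X_1,X_2] = ((3.25)·(0.75) + (-0.75)·(0.75) + (2.25)·(0.75) + (-4.75)·(-2.25)) / 3 = 14.25/3 = 4.75
  S[X_2,X_2] = ((0.75)·(0.75) + (0.75)·(0.75) + (0.75)·(0.75) + (-2.25)·(-2.25)) / 3 = 6.75/3 = 2.25
  S = [[12.9167, 4.75],
 [4.75, 2.25]].

Step 3 — invert S. det(S) = 12.9167·2.25 - (4.75)² = 6.5.
  S^{-1} = (1/det) · [[d, -b], [-b, a]] = [[0.3462, -0.7308],
 [-0.7308, 1.9872]].

Step 4 — quadratic form (x̄ - mu_0)^T · S^{-1} · (x̄ - mu_0):
  S^{-1} · (x̄ - mu_0) = (-1.7308, 4.6538),
  (x̄ - mu_0)^T · [...] = (-0.25)·(-1.7308) + (2.25)·(4.6538) = 10.9038.

Step 5 — scale by n: T² = 4 · 10.9038 = 43.6154.

T² ≈ 43.6154


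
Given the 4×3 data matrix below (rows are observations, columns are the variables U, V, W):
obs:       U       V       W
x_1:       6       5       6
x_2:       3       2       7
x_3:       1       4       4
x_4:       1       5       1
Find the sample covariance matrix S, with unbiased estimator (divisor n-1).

Step 1 — column means:
  mean(U) = (6 + 3 + 1 + 1) / 4 = 11/4 = 2.75
  mean(V) = (5 + 2 + 4 + 5) / 4 = 16/4 = 4
  mean(W) = (6 + 7 + 4 + 1) / 4 = 18/4 = 4.5

Step 2 — sample covariance S[i,j] = (1/(n-1)) · Σ_k (x_{k,i} - mean_i) · (x_{k,j} - mean_j), with n-1 = 3.
  S[U,U] = ((3.25)·(3.25) + (0.25)·(0.25) + (-1.75)·(-1.75) + (-1.75)·(-1.75)) / 3 = 16.75/3 = 5.5833
  S[U,V] = ((3.25)·(1) + (0.25)·(-2) + (-1.75)·(0) + (-1.75)·(1)) / 3 = 1/3 = 0.3333
  S[U,W] = ((3.25)·(1.5) + (0.25)·(2.5) + (-1.75)·(-0.5) + (-1.75)·(-3.5)) / 3 = 12.5/3 = 4.1667
  S[V,V] = ((1)·(1) + (-2)·(-2) + (0)·(0) + (1)·(1)) / 3 = 6/3 = 2
  S[V,W] = ((1)·(1.5) + (-2)·(2.5) + (0)·(-0.5) + (1)·(-3.5)) / 3 = -7/3 = -2.3333
  S[W,W] = ((1.5)·(1.5) + (2.5)·(2.5) + (-0.5)·(-0.5) + (-3.5)·(-3.5)) / 3 = 21/3 = 7

S is symmetric (S[j,i] = S[i,j]). Assembling:

S = [[5.5833, 0.3333, 4.1667],
 [0.3333, 2, -2.3333],
 [4.1667, -2.3333, 7]]


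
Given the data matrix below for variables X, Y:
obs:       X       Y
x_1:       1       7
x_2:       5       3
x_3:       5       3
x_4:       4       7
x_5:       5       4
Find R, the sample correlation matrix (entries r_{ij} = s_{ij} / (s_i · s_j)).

Step 1 — column means:
  mean(X) = (1 + 5 + 5 + 4 + 5) / 5 = 20/5 = 4
  mean(Y) = (7 + 3 + 3 + 7 + 4) / 5 = 24/5 = 4.8

Step 2 — sample variances and covariances s[i,j] = (1/(n-1)) · Σ_k (x_{k,i} - mean_i) · (x_{k,j} - mean_j), with n-1 = 4:
  s[X,X] = ((-3)·(-3) + (1)·(1) + (1)·(1) + (0)·(0) + (1)·(1)) / 4 = 12/4 = 3
  s[X,Y] = ((-3)·(2.2) + (1)·(-1.8) + (1)·(-1.8) + (0)·(2.2) + (1)·(-0.8)) / 4 = -11/4 = -2.75
  s[Y,Y] = ((2.2)·(2.2) + (-1.8)·(-1.8) + (-1.8)·(-1.8) + (2.2)·(2.2) + (-0.8)·(-0.8)) / 4 = 16.8/4 = 4.2
  Sample standard deviations s_i = √(s[i,i]):
  s(X) = √(3) = 1.7321
  s(Y) = √(4.2) = 2.0494

Step 3 — r_{ij} = s_{ij} / (s_i · s_j):
  r[X,X] = 1 (diagonal).
  r[X,Y] = -2.75 / (1.7321 · 2.0494) = -2.75 / 3.5496 = -0.7747
  r[Y,Y] = 1 (diagonal).

R is symmetric with unit diagonal. Assembling:

R = [[1, -0.7747],
 [-0.7747, 1]]


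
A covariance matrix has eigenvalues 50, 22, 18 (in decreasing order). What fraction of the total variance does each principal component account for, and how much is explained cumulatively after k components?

Step 1 — total variance = trace(Sigma) = Σ λ_i = 50 + 22 + 18 = 90.

Step 2 — fraction explained by component i = λ_i / Σ λ:
  PC1: 50/90 = 0.5556
  PC2: 22/90 = 0.2444
  PC3: 18/90 = 0.2

Step 3 — cumulative fraction after k components = (λ_1 + ... + λ_k) / Σ λ:
  k = 1: 50/90 = 0.5556
  k = 2: (50 + 22)/90 = 72/90 = 0.8
  k = 3: (50 + 22 + 18)/90 = 90/90 = 1

Summary (fraction, with percent):

explained: PC1 0.5556 (55.56%), PC2 0.2444 (24.44%), PC3 0.2 (20%);  cumulative: 0.5556, 0.8, 1


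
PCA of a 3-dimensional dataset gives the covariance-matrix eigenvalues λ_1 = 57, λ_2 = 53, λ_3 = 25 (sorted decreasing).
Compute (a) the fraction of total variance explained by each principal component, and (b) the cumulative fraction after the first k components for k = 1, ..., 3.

Step 1 — total variance = trace(Sigma) = Σ λ_i = 57 + 53 + 25 = 135.

Step 2 — fraction explained by component i = λ_i / Σ λ:
  PC1: 57/135 = 0.4222
  PC2: 53/135 = 0.3926
  PC3: 25/135 = 0.1852

Step 3 — cumulative fraction after k components = (λ_1 + ... + λ_k) / Σ λ:
  k = 1: 57/135 = 0.4222
  k = 2: (57 + 53)/135 = 110/135 = 0.8148
  k = 3: (57 + 53 + 25)/135 = 135/135 = 1

Summary (fraction, with percent):

explained: PC1 0.4222 (42.22%), PC2 0.3926 (39.26%), PC3 0.1852 (18.52%);  cumulative: 0.4222, 0.8148, 1


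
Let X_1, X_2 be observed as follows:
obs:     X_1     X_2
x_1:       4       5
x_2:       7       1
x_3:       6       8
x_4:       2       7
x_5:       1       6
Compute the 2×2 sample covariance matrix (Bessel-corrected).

Step 1 — column means:
  mean(X_1) = (4 + 7 + 6 + 2 + 1) / 5 = 20/5 = 4
  mean(X_2) = (5 + 1 + 8 + 7 + 6) / 5 = 27/5 = 5.4

Step 2 — sample covariance S[i,j] = (1/(n-1)) · Σ_k (x_{k,i} - mean_i) · (x_{k,j} - mean_j), with n-1 = 4.
  S[X_1,X_1] = ((0)·(0) + (3)·(3) + (2)·(2) + (-2)·(-2) + (-3)·(-3)) / 4 = 26/4 = 6.5
  S[X_1,X_2] = ((0)·(-0.4) + (3)·(-4.4) + (2)·(2.6) + (-2)·(1.6) + (-3)·(0.6)) / 4 = -13/4 = -3.25
  S[X_2,X_2] = ((-0.4)·(-0.4) + (-4.4)·(-4.4) + (2.6)·(2.6) + (1.6)·(1.6) + (0.6)·(0.6)) / 4 = 29.2/4 = 7.3

S is symmetric (S[j,i] = S[i,j]). Assembling:

S = [[6.5, -3.25],
 [-3.25, 7.3]]


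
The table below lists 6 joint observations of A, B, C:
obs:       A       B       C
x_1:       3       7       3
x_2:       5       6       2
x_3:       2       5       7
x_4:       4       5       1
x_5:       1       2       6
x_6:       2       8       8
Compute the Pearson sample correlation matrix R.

Step 1 — column means:
  mean(A) = (3 + 5 + 2 + 4 + 1 + 2) / 6 = 17/6 = 2.8333
  mean(B) = (7 + 6 + 5 + 5 + 2 + 8) / 6 = 33/6 = 5.5
  mean(C) = (3 + 2 + 7 + 1 + 6 + 8) / 6 = 27/6 = 4.5

Step 2 — sample variances and covariances s[i,j] = (1/(n-1)) · Σ_k (x_{k,i} - mean_i) · (x_{k,j} - mean_j), with n-1 = 5:
  s[A,A] = ((0.1667)·(0.1667) + (2.1667)·(2.1667) + (-0.8333)·(-0.8333) + (1.1667)·(1.1667) + (-1.8333)·(-1.8333) + (-0.8333)·(-0.8333)) / 5 = 10.8333/5 = 2.1667
  s[A,B] = ((0.1667)·(1.5) + (2.1667)·(0.5) + (-0.8333)·(-0.5) + (1.1667)·(-0.5) + (-1.8333)·(-3.5) + (-0.8333)·(2.5)) / 5 = 5.5/5 = 1.1
  s[A,C] = ((0.1667)·(-1.5) + (2.1667)·(-2.5) + (-0.8333)·(2.5) + (1.1667)·(-3.5) + (-1.8333)·(1.5) + (-0.8333)·(3.5)) / 5 = -17.5/5 = -3.5
  s[B,B] = ((1.5)·(1.5) + (0.5)·(0.5) + (-0.5)·(-0.5) + (-0.5)·(-0.5) + (-3.5)·(-3.5) + (2.5)·(2.5)) / 5 = 21.5/5 = 4.3
  s[B,C] = ((1.5)·(-1.5) + (0.5)·(-2.5) + (-0.5)·(2.5) + (-0.5)·(-3.5) + (-3.5)·(1.5) + (2.5)·(3.5)) / 5 = 0.5/5 = 0.1
  s[C,C] = ((-1.5)·(-1.5) + (-2.5)·(-2.5) + (2.5)·(2.5) + (-3.5)·(-3.5) + (1.5)·(1.5) + (3.5)·(3.5)) / 5 = 41.5/5 = 8.3
  Sample standard deviations s_i = √(s[i,i]):
  s(A) = √(2.1667) = 1.472
  s(B) = √(4.3) = 2.0736
  s(C) = √(8.3) = 2.881

Step 3 — r_{ij} = s_{ij} / (s_i · s_j):
  r[A,A] = 1 (diagonal).
  r[A,B] = 1.1 / (1.472 · 2.0736) = 1.1 / 3.0523 = 0.3604
  r[A,C] = -3.5 / (1.472 · 2.881) = -3.5 / 4.2407 = -0.8253
  r[B,B] = 1 (diagonal).
  r[B,C] = 0.1 / (2.0736 · 2.881) = 0.1 / 5.9741 = 0.0167
  r[C,C] = 1 (diagonal).

R is symmetric with unit diagonal. Assembling:

R = [[1, 0.3604, -0.8253],
 [0.3604, 1, 0.0167],
 [-0.8253, 0.0167, 1]]


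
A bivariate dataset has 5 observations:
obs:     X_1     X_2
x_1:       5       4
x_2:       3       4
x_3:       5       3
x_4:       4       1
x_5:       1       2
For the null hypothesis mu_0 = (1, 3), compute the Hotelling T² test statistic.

Step 1 — sample mean vector:
  mean(X_1) = (5 + 3 + 5 + 4 + 1) / 5 = 18/5 = 3.6
  mean(X_2) = (4 + 4 + 3 + 1 + 2) / 5 = 14/5 = 2.8
  x̄ = (3.6, 2.8),  deviation x̄ - mu_0 = (3.6, 2.8) - (1, 3) = (2.6, -0.2).

Step 2 — sample covariance matrix, S[i,j] = (1/(n-1)) · Σ_k (x_{k,i} - mean_i) · (x_{k,j} - mean_j), divisor n-1 = 4:
  S[X_1,X_1] = ((1.4)·(1.4) + (-0.6)·(-0.6) + (1.4)·(1.4) + (0.4)·(0.4) + (-2.6)·(-2.6)) / 4 = 11.2/4 = 2.8
  S[X_1,X_2] = ((1.4)·(1.2) + (-0.6)·(1.2) + (1.4)·(0.2) + (0.4)·(-1.8) + (-2.6)·(-0.8)) / 4 = 2.6/4 = 0.65
  S[X_2,X_2] = ((1.2)·(1.2) + (1.2)·(1.2) + (0.2)·(0.2) + (-1.8)·(-1.8) + (-0.8)·(-0.8)) / 4 = 6.8/4 = 1.7
  S = [[2.8, 0.65],
 [0.65, 1.7]].

Step 3 — invert S. det(S) = 2.8·1.7 - (0.65)² = 4.3375.
  S^{-1} = (1/det) · [[d, -b], [-b, a]] = [[0.3919, -0.1499],
 [-0.1499, 0.6455]].

Step 4 — quadratic form (x̄ - mu_0)^T · S^{-1} · (x̄ - mu_0):
  S^{-1} · (x̄ - mu_0) = (1.049, -0.5187),
  (x̄ - mu_0)^T · [...] = (2.6)·(1.049) + (-0.2)·(-0.5187) = 2.8311.

Step 5 — scale by n: T² = 5 · 2.8311 = 14.1556.

T² ≈ 14.1556


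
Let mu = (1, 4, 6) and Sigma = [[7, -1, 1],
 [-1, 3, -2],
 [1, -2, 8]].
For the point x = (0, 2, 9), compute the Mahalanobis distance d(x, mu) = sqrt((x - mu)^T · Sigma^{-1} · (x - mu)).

Step 1 — centre the observation: (x - mu) = (-1, -2, 3).

Step 2 — invert Sigma (cofactor / det for 3×3, or solve directly):
  Sigma^{-1} = [[0.1504, 0.0451, -0.0075],
 [0.0451, 0.4135, 0.0977],
 [-0.0075, 0.0977, 0.1504]].

Step 3 — form the quadratic (x - mu)^T · Sigma^{-1} · (x - mu):
  Sigma^{-1} · (x - mu) = (-0.2632, -0.5789, 0.2632).
  (x - mu)^T · [Sigma^{-1} · (x - mu)] = (-1)·(-0.2632) + (-2)·(-0.5789) + (3)·(0.2632) = 2.2105.

Step 4 — take square root: d = √(2.2105) ≈ 1.4868.

d(x, mu) = √(2.2105) ≈ 1.4868
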